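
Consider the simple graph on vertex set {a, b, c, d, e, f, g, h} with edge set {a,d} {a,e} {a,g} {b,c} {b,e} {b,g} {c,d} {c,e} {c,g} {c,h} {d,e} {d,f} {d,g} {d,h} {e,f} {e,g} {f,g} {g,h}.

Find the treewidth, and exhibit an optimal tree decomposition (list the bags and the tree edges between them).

Treewidth 3.
One optimal decomposition is:
Bags: B1 = {c, d, e, g}  B2 = {d, e, f, g}  B3 = {a, d, e, g}  B4 = {c, d, g, h}  B5 = {b, c, e, g}
Tree: B1–B2, B1–B3, B1–B4, B1–B5

Every bag has size at most 4, so the width is 4 − 1 = 3 and tw(G) ≤ 3. For the lower bound, the 4 vertices {d, e, f, g} are pairwise adjacent, and any tree decomposition puts a clique entirely inside one bag — forcing width ≥ 3. Combining the bounds, tw(G) = 3.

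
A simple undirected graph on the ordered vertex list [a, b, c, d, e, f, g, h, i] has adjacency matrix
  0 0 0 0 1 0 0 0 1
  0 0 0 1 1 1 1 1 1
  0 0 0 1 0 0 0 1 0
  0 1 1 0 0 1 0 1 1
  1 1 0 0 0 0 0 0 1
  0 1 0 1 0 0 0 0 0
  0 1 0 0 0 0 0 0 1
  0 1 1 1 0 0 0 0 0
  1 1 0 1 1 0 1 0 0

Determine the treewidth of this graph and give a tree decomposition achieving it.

Every bag has size at most 3, so the width is 3 − 1 = 2 and tw(G) ≤ 2. On the other hand G contains the 3-clique {c, d, h}. A clique must lie in a single bag of any decomposition, so no decomposition can have width below 2. The upper and lower bounds meet at 2, so that is the treewidth.

Treewidth 2.
Bags: B1 = {b, d, h}  B2 = {b, d, i}  B3 = {b, e, i}  B4 = {a, e, i}  B5 = {b, g, i}  B6 = {c, d, h}  B7 = {b, d, f}
Tree: B1–B2, B2–B3, B3–B4, B2–B5, B1–B6, B2–B7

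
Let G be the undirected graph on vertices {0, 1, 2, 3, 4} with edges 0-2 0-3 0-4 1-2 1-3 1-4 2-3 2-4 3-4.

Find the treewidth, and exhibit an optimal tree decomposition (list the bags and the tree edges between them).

Treewidth 3.
One such decomposition:
Bags: B1 = {0, 2, 3, 4}  B2 = {1, 2, 3, 4}
Tree: B1–B2

Each bag holds 4 vertices, so the decomposition has width 3, which upper-bounds the treewidth. On the other hand G contains the 4-clique {0, 2, 3, 4}. A clique must lie in a single bag of any decomposition, so no decomposition can have width below 3. The upper and lower bounds meet at 3, so that is the treewidth.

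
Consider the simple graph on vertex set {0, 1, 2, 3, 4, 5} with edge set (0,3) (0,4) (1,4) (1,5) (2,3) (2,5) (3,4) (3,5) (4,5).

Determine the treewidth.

A width-2 tree decomposition is:
Bags: B1 = {3, 4, 5}  B2 = {0, 3, 4}  B3 = {2, 3, 5}  B4 = {1, 4, 5}
Tree: B1–B2, B1–B3, B1–B4
Each bag holds 3 vertices, so the decomposition has width 2, which upper-bounds the treewidth. Conversely, {1, 4, 5} is a clique of size 3, and the vertices of any clique must share a bag in every tree decomposition; so some bag has ≥ 3 vertices and tw(G) ≥ 2. Hence tw(G) = 2 exactly.

2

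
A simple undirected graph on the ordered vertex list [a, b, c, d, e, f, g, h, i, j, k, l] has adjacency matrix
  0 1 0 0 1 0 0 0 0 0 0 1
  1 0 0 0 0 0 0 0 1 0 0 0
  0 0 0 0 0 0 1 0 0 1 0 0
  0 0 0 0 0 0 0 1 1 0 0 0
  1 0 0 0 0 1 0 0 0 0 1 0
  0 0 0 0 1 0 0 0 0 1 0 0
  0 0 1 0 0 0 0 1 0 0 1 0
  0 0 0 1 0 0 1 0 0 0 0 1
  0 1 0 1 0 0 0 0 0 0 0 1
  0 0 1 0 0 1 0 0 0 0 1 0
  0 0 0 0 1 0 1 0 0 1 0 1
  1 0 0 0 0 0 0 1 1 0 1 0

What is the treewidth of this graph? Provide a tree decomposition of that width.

Treewidth 3.
One such decomposition:
Bags: B1 = {b, d, h, i}  B2 = {b, h, i, l}  B3 = {a, b, h, l}  B4 = {a, g, h, l}  B5 = {a, g, k, l}  B6 = {a, e, g, k}  B7 = {c, e, g, k}  B8 = {c, e, j, k}  B9 = {c, e, f, j}
Tree: B1–B2, B2–B3, B3–B4, B4–B5, B5–B6, B6–B7, B7–B8, B8–B9

Every bag has size at most 4, so the width is 4 − 1 = 3 and tw(G) ≤ 3. For the lower bound: the 4 vertex sets {b,d,i}, {h}, {l}, {a,e,g,k} are disjoint, each induces a connected subgraph, and every pair is joined by at least one edge of G. Contracting each set to a single vertex therefore yields K_{4} as a minor, and since treewidth is minor-monotone, tw(G) ≥ tw(K_{4}) = 3. Hence tw(G) = 3 exactly.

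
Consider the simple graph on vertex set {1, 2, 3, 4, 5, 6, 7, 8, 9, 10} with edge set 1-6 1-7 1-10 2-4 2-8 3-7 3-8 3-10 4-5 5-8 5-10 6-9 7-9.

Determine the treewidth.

2

A width-2 tree decomposition is:
Bags: B1 = {1, 6, 9}  B2 = {1, 7, 9}  B3 = {1, 7, 10}  B4 = {3, 7, 10}  B5 = {3, 5, 10}  B6 = {3, 5, 8}  B7 = {4, 5, 8}  B8 = {2, 4, 8}
Tree: B1–B2, B2–B3, B3–B4, B4–B5, B5–B6, B6–B7, B7–B8
Each bag holds 3 vertices, so the decomposition has width 2, which upper-bounds the treewidth. For the lower bound, G contains the cycle 6–9–7–1–6, so G is not a forest; only forests have treewidth ≤ 1, hence tw(G) ≥ 2. Therefore the treewidth is 2.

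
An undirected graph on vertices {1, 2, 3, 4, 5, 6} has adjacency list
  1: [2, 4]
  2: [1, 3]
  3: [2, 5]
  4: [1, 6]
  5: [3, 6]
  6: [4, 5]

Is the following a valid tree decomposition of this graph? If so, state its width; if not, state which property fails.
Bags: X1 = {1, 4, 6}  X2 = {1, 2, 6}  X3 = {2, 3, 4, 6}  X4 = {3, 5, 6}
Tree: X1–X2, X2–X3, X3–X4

No — bags containing vertex 4 are not connected in the tree.

A tree decomposition must satisfy three properties: every vertex lies in some bag; for every edge, both endpoints lie together in some bag; and for every vertex, the bags containing it form a connected subtree. Here bags containing vertex 4 are not connected in the tree, so the decomposition is invalid.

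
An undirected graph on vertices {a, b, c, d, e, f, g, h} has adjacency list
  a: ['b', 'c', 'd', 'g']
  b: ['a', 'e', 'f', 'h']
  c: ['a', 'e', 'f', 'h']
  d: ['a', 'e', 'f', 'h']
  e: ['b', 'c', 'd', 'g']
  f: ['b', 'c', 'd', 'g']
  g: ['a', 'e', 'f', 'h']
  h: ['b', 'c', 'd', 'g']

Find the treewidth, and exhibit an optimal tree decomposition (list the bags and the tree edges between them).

The largest bag has 5 vertices, giving width 4; this decomposition certifies tw(G) ≤ 4. For the lower bound: the 5 vertex sets {b,e}, {a,c}, {f,g}, {d}, {h} are disjoint, each induces a connected subgraph, and every pair is joined by at least one edge of G. Contracting each set to a single vertex therefore yields K_{5} as a minor, and since treewidth is minor-monotone, tw(G) ≥ tw(K_{5}) = 4. Combining the bounds, tw(G) = 4.

Treewidth 4.
One optimal decomposition is:
Bags: B1 = {b, c, d, e, g}  B2 = {a, b, c, d, g}  B3 = {b, c, d, f, g}  B4 = {b, c, d, g, h}
Tree: B1–B2, B2–B3, B3–B4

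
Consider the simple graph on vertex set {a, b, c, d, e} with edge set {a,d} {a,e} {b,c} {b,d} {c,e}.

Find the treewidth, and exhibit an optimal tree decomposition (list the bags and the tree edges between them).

Each bag holds 3 vertices, so the decomposition has width 2, which upper-bounds the treewidth. Since a–e–c–b–d–a is a cycle in G, G is not acyclic. Forests are exactly the graphs of treewidth ≤ 1, so tw(G) ≥ 2. Combining the bounds, tw(G) = 2.

Treewidth 2.
Bags: B1 = {a, c, e}  B2 = {a, b, c}  B3 = {a, b, d}
Tree: B1–B2, B2–B3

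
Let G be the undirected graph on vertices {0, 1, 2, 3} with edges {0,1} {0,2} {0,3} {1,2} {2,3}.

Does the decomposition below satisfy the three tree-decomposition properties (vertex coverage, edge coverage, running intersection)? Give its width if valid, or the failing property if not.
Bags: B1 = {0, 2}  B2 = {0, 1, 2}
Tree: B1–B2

No — vertex 3 appears in no bag.

A tree decomposition must satisfy three properties: every vertex lies in some bag; for every edge, both endpoints lie together in some bag; and for every vertex, the bags containing it form a connected subtree. Here vertex 3 appears in no bag, so the decomposition is invalid.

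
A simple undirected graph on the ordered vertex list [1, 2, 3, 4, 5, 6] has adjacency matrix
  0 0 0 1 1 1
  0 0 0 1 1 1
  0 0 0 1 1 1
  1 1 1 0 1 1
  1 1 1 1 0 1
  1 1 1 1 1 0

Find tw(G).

3

A width-3 tree decomposition is:
Bags: B1 = {2, 4, 5, 6}  B2 = {3, 4, 5, 6}  B3 = {1, 4, 5, 6}
Tree: B1–B2, B1–B3
The largest bag has 4 vertices, giving width 3; this decomposition certifies tw(G) ≤ 3. Conversely, {1, 4, 5, 6} is a clique of size 4, and the vertices of any clique must share a bag in every tree decomposition; so some bag has ≥ 4 vertices and tw(G) ≥ 3. Hence tw(G) = 3 exactly.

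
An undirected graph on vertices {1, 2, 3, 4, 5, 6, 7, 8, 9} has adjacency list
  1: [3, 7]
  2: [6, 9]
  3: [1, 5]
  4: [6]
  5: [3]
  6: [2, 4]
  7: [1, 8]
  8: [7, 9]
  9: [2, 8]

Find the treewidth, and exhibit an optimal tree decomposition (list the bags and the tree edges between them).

Treewidth 1.
Bags: B1 = {4, 6}  B2 = {2, 6}  B3 = {2, 9}  B4 = {8, 9}  B5 = {7, 8}  B6 = {1, 7}  B7 = {1, 3}  B8 = {3, 5}
Tree: B1–B2, B2–B3, B3–B4, B4–B5, B5–B6, B6–B7, B7–B8

The largest bag has 2 vertices, giving width 1; this decomposition certifies tw(G) ≤ 1. Any graph with an edge has treewidth ≥ 1, and G has the edge 4–6. The upper and lower bounds meet at 1, so that is the treewidth.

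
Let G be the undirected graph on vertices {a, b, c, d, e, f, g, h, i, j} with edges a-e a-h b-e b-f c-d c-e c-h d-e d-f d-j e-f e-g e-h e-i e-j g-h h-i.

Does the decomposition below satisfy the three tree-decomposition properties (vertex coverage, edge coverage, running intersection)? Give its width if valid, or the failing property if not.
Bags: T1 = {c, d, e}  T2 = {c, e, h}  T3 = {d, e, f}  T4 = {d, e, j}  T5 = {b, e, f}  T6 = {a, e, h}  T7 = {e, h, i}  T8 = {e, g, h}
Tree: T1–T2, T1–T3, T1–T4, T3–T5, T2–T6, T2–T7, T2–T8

Vertex coverage: the bags together contain {a, b, c, d, e, f, g, h, i, j}, the full vertex set. Edge coverage: each edge of G has both endpoints in at least one bag. Running intersection: for every vertex, the bags containing it form a connected subtree. All three properties hold, so this is a valid tree decomposition of width max|bag| − 1 = 2, and hence tw(G) ≤ 2.

Yes; width 2.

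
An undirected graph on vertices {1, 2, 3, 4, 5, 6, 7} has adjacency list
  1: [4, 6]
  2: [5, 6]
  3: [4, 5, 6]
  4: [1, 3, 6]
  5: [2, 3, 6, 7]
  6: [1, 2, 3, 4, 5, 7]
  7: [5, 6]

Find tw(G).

A width-2 tree decomposition is:
Bags: B1 = {3, 5, 6}  B2 = {3, 4, 6}  B3 = {5, 6, 7}  B4 = {1, 4, 6}  B5 = {2, 5, 6}
Tree: B1–B2, B1–B3, B2–B4, B1–B5
Each bag holds 3 vertices, so the decomposition has width 2, which upper-bounds the treewidth. For the lower bound, the 3 vertices {1, 4, 6} are pairwise adjacent, and any tree decomposition puts a clique entirely inside one bag — forcing width ≥ 2. The upper and lower bounds meet at 2, so that is the treewidth.

2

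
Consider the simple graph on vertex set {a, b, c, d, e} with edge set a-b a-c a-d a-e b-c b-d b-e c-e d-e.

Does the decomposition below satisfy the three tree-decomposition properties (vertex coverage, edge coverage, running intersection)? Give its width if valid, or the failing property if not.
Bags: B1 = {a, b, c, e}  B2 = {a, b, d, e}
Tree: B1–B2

Yes; width 3.

Vertex coverage: the bags together contain {a, b, c, d, e}, the full vertex set. Edge coverage: each edge of G has both endpoints in at least one bag. Running intersection: for every vertex, the bags containing it form a connected subtree. All three properties hold, so this is a valid tree decomposition of width max|bag| − 1 = 3, and hence tw(G) ≤ 3.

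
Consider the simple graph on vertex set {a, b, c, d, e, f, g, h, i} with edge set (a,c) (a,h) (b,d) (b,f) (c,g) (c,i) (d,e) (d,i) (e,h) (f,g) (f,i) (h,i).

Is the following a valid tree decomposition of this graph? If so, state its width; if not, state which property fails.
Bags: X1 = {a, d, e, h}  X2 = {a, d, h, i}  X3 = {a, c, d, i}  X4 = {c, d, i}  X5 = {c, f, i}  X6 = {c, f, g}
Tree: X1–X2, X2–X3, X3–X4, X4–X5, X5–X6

No — vertex b appears in no bag.

A tree decomposition must satisfy three properties: every vertex lies in some bag; for every edge, both endpoints lie together in some bag; and for every vertex, the bags containing it form a connected subtree. Here vertex b appears in no bag, so the decomposition is invalid.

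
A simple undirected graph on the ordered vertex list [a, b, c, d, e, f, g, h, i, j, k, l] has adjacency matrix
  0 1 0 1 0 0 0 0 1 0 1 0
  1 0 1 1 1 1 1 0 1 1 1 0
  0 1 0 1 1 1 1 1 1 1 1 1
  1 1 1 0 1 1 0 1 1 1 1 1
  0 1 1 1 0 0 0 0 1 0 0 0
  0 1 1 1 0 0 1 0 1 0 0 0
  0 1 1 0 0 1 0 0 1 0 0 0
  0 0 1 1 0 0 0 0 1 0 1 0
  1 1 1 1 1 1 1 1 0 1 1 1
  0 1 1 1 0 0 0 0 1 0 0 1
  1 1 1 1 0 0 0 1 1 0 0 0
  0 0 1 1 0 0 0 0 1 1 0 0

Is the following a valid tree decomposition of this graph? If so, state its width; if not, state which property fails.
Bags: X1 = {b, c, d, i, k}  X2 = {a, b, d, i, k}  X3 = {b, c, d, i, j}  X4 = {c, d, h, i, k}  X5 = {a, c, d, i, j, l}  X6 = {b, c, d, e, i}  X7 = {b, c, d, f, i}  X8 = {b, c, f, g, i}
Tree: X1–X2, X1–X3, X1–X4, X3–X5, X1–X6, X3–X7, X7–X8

A tree decomposition must satisfy three properties: every vertex lies in some bag; for every edge, both endpoints lie together in some bag; and for every vertex, the bags containing it form a connected subtree. Here bags containing vertex a are not connected in the tree, so the decomposition is invalid.

No — bags containing vertex a are not connected in the tree.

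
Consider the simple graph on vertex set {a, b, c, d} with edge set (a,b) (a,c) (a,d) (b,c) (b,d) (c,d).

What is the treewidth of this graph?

A width-3 tree decomposition is:
Bags: B1 = {a, b, c, d}
Tree: (single bag)
A single bag containing all 4 vertices is trivially a valid decomposition of width 3. On the other hand G contains the 4-clique {a, b, c, d}. A clique must lie in a single bag of any decomposition, so no decomposition can have width below 3. Combining the bounds, tw(G) = 3.

3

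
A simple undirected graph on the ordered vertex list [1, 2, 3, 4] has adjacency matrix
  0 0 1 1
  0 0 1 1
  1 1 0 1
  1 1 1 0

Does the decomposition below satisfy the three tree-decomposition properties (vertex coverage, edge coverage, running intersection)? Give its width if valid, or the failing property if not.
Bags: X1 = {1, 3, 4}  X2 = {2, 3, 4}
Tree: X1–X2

Yes; width 2.

Checking the three conditions: (i) the bags cover all of {1, 2, 3, 4}; (ii) for each edge, some bag contains both endpoints; (iii) the bags containing any fixed vertex form a subtree. All hold, so the decomposition is valid with width 3 − 1 = 2.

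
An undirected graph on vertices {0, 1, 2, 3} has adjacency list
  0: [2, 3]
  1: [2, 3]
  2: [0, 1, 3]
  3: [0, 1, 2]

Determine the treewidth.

2

A width-2 tree decomposition is:
Bags: B1 = {0, 2, 3}  B2 = {1, 2, 3}
Tree: B1–B2
The largest bag has 3 vertices, giving width 2; this decomposition certifies tw(G) ≤ 2. Conversely, {0, 2, 3} is a clique of size 3, and the vertices of any clique must share a bag in every tree decomposition; so some bag has ≥ 3 vertices and tw(G) ≥ 2. Combining the bounds, tw(G) = 2.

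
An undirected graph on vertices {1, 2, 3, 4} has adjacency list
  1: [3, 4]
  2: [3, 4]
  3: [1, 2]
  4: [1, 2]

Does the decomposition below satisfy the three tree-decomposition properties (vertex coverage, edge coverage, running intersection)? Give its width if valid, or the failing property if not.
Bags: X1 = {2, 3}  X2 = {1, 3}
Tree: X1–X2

No — vertex 4 appears in no bag.

A tree decomposition must satisfy three properties: every vertex lies in some bag; for every edge, both endpoints lie together in some bag; and for every vertex, the bags containing it form a connected subtree. Here vertex 4 appears in no bag, so the decomposition is invalid.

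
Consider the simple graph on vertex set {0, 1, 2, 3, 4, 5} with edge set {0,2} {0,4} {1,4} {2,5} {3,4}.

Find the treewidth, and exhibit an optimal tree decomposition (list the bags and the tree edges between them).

Treewidth 1.
One such decomposition:
Bags: B1 = {0, 4}  B2 = {0, 2}  B3 = {2, 5}  B4 = {1, 4}  B5 = {3, 4}
Tree: B1–B2, B2–B3, B1–B4, B4–B5

Every bag has size at most 2, so the width is 2 − 1 = 1 and tw(G) ≤ 1. Any graph with an edge has treewidth ≥ 1, and G has the edge 4–0. Therefore the treewidth is 1.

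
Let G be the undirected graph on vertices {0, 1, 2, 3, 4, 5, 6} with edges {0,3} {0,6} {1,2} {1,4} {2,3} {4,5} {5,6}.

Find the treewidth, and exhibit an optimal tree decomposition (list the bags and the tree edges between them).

Treewidth 2.
One optimal decomposition is:
Bags: B1 = {1, 2, 4}  B2 = {2, 4, 5}  B3 = {2, 5, 6}  B4 = {0, 2, 6}  B5 = {0, 2, 3}
Tree: B1–B2, B2–B3, B3–B4, B4–B5

Every bag has size at most 3, so the width is 3 − 1 = 2 and tw(G) ≤ 2. For the lower bound, G contains the cycle 2–1–4–5–6–0–3–2, so G is not a forest; only forests have treewidth ≤ 1, hence tw(G) ≥ 2. The upper and lower bounds meet at 2, so that is the treewidth.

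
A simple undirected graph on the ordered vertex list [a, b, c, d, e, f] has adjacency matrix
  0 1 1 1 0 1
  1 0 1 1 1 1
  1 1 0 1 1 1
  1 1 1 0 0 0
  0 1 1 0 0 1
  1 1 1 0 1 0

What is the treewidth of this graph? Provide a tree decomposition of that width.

Treewidth 3.
One such decomposition:
Bags: B1 = {a, b, c, f}  B2 = {a, b, c, d}  B3 = {b, c, e, f}
Tree: B1–B2, B1–B3

Every bag has size at most 4, so the width is 4 − 1 = 3 and tw(G) ≤ 3. For the lower bound, the 4 vertices {a, b, c, d} are pairwise adjacent, and any tree decomposition puts a clique entirely inside one bag — forcing width ≥ 3. Hence tw(G) = 3 exactly.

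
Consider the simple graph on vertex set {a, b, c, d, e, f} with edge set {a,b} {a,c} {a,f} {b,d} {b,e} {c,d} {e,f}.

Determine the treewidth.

A width-2 tree decomposition is:
Bags: B1 = {b, c, d}  B2 = {a, b, c}  B3 = {a, b, e}  B4 = {a, e, f}
Tree: B1–B2, B2–B3, B3–B4
Each bag holds 3 vertices, so the decomposition has width 2, which upper-bounds the treewidth. For the lower bound, G contains the cycle d–c–a–b–d, so G is not a forest; only forests have treewidth ≤ 1, hence tw(G) ≥ 2. Combining the bounds, tw(G) = 2.

2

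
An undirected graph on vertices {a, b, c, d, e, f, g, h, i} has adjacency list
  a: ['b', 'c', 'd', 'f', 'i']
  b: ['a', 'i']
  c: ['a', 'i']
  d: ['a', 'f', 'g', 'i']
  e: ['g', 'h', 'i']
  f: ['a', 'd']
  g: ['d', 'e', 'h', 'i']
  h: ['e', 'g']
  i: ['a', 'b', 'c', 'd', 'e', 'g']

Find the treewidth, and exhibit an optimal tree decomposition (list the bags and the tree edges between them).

Each bag holds 3 vertices, so the decomposition has width 2, which upper-bounds the treewidth. On the other hand G contains the 3-clique {e, g, h}. A clique must lie in a single bag of any decomposition, so no decomposition can have width below 2. Combining the bounds, tw(G) = 2.

Treewidth 2.
One optimal decomposition is:
Bags: B1 = {d, g, i}  B2 = {a, d, i}  B3 = {e, g, i}  B4 = {a, d, f}  B5 = {a, b, i}  B6 = {a, c, i}  B7 = {e, g, h}
Tree: B1–B2, B1–B3, B2–B4, B2–B5, B2–B6, B3–B7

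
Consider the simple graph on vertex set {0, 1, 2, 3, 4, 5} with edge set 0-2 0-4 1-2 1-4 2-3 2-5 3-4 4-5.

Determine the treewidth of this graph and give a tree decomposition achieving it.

Every bag has size at most 3, so the width is 3 − 1 = 2 and tw(G) ≤ 2. For the lower bound, G contains the cycle 2–0–4–5–2, so G is not a forest; only forests have treewidth ≤ 1, hence tw(G) ≥ 2. The upper and lower bounds meet at 2, so that is the treewidth.

Treewidth 2.
Bags: B1 = {0, 2, 4}  B2 = {2, 4, 5}  B3 = {2, 3, 4}  B4 = {1, 2, 4}
Tree: B1–B2, B2–B3, B3–B4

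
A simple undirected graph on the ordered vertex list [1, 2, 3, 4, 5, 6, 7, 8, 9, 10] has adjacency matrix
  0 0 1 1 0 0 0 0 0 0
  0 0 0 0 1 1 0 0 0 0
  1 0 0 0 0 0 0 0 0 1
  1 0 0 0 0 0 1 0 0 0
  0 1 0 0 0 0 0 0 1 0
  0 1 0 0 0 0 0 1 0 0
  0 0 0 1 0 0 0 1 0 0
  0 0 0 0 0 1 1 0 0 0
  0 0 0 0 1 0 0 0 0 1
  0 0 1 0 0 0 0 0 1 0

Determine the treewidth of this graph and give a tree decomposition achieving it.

Treewidth 2.
One such decomposition:
Bags: B1 = {1, 3, 4}  B2 = {3, 4, 10}  B3 = {4, 9, 10}  B4 = {4, 5, 9}  B5 = {2, 4, 5}  B6 = {2, 4, 6}  B7 = {4, 6, 8}  B8 = {4, 7, 8}
Tree: B1–B2, B2–B3, B3–B4, B4–B5, B5–B6, B6–B7, B7–B8

Each bag holds 3 vertices, so the decomposition has width 2, which upper-bounds the treewidth. The edges 4–1–3–10–9–5–2–6–8–7–4 form a cycle, so G is not a tree and its treewidth is at least 2. Combining the bounds, tw(G) = 2.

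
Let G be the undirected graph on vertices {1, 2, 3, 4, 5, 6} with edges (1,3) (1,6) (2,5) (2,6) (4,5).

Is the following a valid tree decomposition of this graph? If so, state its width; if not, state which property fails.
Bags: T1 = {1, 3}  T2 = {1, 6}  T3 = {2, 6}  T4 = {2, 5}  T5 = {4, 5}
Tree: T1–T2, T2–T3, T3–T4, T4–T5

Yes; width 1.

Vertex coverage: the bags together contain {1, 2, 3, 4, 5, 6}, the full vertex set. Edge coverage: each edge of G has both endpoints in at least one bag. Running intersection: for every vertex, the bags containing it form a connected subtree. All three properties hold, so this is a valid tree decomposition of width max|bag| − 1 = 1, and hence tw(G) ≤ 1.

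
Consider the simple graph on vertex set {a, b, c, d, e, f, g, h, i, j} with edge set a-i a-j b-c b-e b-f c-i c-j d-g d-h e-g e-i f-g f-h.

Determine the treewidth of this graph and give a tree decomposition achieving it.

Treewidth 2.
One such decomposition:
Bags: B1 = {a, i, j}  B2 = {c, i, j}  B3 = {c, e, i}  B4 = {b, c, e}  B5 = {b, e, g}  B6 = {b, f, g}  B7 = {d, f, g}  B8 = {d, f, h}
Tree: B1–B2, B2–B3, B3–B4, B4–B5, B5–B6, B6–B7, B7–B8

Each bag holds 3 vertices, so the decomposition has width 2, which upper-bounds the treewidth. Since a–j–c–i–a is a cycle in G, G is not acyclic. Forests are exactly the graphs of treewidth ≤ 1, so tw(G) ≥ 2. Therefore the treewidth is 2.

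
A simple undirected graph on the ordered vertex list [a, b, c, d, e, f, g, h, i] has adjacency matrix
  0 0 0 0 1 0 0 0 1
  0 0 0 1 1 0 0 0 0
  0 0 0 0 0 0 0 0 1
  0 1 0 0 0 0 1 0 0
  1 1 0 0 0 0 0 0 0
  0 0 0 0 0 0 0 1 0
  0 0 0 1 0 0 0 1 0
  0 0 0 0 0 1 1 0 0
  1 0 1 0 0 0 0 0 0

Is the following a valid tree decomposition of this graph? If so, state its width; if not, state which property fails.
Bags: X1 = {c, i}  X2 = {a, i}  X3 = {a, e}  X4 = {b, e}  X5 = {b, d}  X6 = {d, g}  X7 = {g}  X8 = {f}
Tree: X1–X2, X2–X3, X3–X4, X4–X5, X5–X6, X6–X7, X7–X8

A tree decomposition must satisfy three properties: every vertex lies in some bag; for every edge, both endpoints lie together in some bag; and for every vertex, the bags containing it form a connected subtree. Here vertex h appears in no bag, so the decomposition is invalid.

No — vertex h appears in no bag.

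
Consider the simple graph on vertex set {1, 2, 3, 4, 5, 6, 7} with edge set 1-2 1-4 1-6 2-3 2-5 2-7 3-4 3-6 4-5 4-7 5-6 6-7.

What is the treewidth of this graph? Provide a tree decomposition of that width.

Each bag holds 4 vertices, so the decomposition has width 3, which upper-bounds the treewidth. For the lower bound: the 4 vertex sets {3,4}, {1,2}, {6}, {5} are disjoint, each induces a connected subgraph, and every pair is joined by at least one edge of G. Contracting each set to a single vertex therefore yields K_{4} as a minor, and since treewidth is minor-monotone, tw(G) ≥ tw(K_{4}) = 3. Therefore the treewidth is 3.

Treewidth 3.
Bags: B1 = {2, 3, 4, 6}  B2 = {1, 2, 4, 6}  B3 = {2, 4, 5, 6}  B4 = {2, 4, 6, 7}
Tree: B1–B2, B2–B3, B3–B4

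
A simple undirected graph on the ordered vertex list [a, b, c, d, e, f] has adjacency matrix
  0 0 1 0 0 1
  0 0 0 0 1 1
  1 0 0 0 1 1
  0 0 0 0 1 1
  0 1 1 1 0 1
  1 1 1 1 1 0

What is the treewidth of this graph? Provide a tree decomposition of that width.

Each bag holds 3 vertices, so the decomposition has width 2, which upper-bounds the treewidth. Conversely, {d, e, f} is a clique of size 3, and the vertices of any clique must share a bag in every tree decomposition; so some bag has ≥ 3 vertices and tw(G) ≥ 2. Therefore the treewidth is 2.

Treewidth 2.
One such decomposition:
Bags: B1 = {c, e, f}  B2 = {d, e, f}  B3 = {b, e, f}  B4 = {a, c, f}
Tree: B1–B2, B2–B3, B1–B4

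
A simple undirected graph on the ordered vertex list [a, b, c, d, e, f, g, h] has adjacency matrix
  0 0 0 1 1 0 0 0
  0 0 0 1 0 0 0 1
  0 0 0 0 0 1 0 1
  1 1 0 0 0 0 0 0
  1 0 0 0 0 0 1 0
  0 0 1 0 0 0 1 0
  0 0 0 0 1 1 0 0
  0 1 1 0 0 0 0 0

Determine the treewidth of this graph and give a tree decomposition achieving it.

Treewidth 2.
One such decomposition:
Bags: B1 = {c, f, g}  B2 = {c, g, h}  B3 = {b, g, h}  B4 = {b, d, g}  B5 = {a, d, g}  B6 = {a, e, g}
Tree: B1–B2, B2–B3, B3–B4, B4–B5, B5–B6

Every bag has size at most 3, so the width is 3 − 1 = 2 and tw(G) ≤ 2. The edges g–f–c–h–b–d–a–e–g form a cycle, so G is not a tree and its treewidth is at least 2. The upper and lower bounds meet at 2, so that is the treewidth.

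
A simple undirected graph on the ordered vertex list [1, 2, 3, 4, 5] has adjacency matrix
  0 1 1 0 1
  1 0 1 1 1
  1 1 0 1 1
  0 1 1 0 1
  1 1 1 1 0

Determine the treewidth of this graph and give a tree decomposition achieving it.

Treewidth 3.
One such decomposition:
Bags: B1 = {1, 2, 3, 5}  B2 = {2, 3, 4, 5}
Tree: B1–B2

The largest bag has 4 vertices, giving width 3; this decomposition certifies tw(G) ≤ 3. For the lower bound, the 4 vertices {1, 2, 3, 5} are pairwise adjacent, and any tree decomposition puts a clique entirely inside one bag — forcing width ≥ 3. Combining the bounds, tw(G) = 3.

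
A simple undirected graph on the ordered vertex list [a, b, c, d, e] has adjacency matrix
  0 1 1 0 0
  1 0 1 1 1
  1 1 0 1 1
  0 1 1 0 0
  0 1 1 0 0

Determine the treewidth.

A width-2 tree decomposition is:
Bags: B1 = {b, c, e}  B2 = {a, b, c}  B3 = {b, c, d}
Tree: B1–B2, B1–B3
Each bag holds 3 vertices, so the decomposition has width 2, which upper-bounds the treewidth. For the lower bound, the 3 vertices {b, c, d} are pairwise adjacent, and any tree decomposition puts a clique entirely inside one bag — forcing width ≥ 2. Combining the bounds, tw(G) = 2.

2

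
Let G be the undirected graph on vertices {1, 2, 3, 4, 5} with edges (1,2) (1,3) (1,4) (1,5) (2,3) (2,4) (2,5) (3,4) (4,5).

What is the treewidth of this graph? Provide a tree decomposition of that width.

Treewidth 3.
One such decomposition:
Bags: B1 = {1, 2, 4, 5}  B2 = {1, 2, 3, 4}
Tree: B1–B2

Each bag holds 4 vertices, so the decomposition has width 3, which upper-bounds the treewidth. Conversely, {1, 2, 3, 4} is a clique of size 4, and the vertices of any clique must share a bag in every tree decomposition; so some bag has ≥ 4 vertices and tw(G) ≥ 3. Therefore the treewidth is 3.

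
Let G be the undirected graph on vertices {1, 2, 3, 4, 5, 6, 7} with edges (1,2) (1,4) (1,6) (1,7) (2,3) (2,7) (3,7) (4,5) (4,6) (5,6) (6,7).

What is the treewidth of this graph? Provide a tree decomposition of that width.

Each bag holds 3 vertices, so the decomposition has width 2, which upper-bounds the treewidth. For the lower bound, the 3 vertices {1, 2, 7} are pairwise adjacent, and any tree decomposition puts a clique entirely inside one bag — forcing width ≥ 2. Therefore the treewidth is 2.

Treewidth 2.
One optimal decomposition is:
Bags: B1 = {1, 2, 7}  B2 = {1, 6, 7}  B3 = {1, 4, 6}  B4 = {2, 3, 7}  B5 = {4, 5, 6}
Tree: B1–B2, B2–B3, B1–B4, B3–B5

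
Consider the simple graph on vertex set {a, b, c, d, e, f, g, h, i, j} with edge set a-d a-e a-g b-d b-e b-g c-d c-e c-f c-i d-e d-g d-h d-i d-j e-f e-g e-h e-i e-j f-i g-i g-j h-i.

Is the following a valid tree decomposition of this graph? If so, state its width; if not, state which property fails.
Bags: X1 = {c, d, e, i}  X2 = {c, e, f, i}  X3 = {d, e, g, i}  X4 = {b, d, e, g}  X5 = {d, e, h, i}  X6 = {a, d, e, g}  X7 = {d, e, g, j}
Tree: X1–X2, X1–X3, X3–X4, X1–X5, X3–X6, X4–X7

Yes; width 3.

Vertex coverage: the bags together contain {a, b, c, d, e, f, g, h, i, j}, the full vertex set. Edge coverage: each edge of G has both endpoints in at least one bag. Running intersection: for every vertex, the bags containing it form a connected subtree. All three properties hold, so this is a valid tree decomposition of width max|bag| − 1 = 3, and hence tw(G) ≤ 3.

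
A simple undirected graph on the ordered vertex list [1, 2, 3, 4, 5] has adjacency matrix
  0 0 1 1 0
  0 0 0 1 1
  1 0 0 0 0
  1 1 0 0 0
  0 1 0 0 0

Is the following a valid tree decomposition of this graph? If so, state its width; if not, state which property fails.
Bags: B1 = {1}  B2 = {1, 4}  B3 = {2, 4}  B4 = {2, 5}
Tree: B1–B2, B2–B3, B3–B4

A tree decomposition must satisfy three properties: every vertex lies in some bag; for every edge, both endpoints lie together in some bag; and for every vertex, the bags containing it form a connected subtree. Here vertex 3 appears in no bag, so the decomposition is invalid.

No — vertex 3 appears in no bag.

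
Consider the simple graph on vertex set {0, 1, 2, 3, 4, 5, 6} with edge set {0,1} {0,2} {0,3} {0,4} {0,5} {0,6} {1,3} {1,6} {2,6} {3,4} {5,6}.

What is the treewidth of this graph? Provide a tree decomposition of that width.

Each bag holds 3 vertices, so the decomposition has width 2, which upper-bounds the treewidth. For the lower bound, the 3 vertices {0, 1, 3} are pairwise adjacent, and any tree decomposition puts a clique entirely inside one bag — forcing width ≥ 2. Hence tw(G) = 2 exactly.

Treewidth 2.
Bags: B1 = {0, 1, 6}  B2 = {0, 5, 6}  B3 = {0, 1, 3}  B4 = {0, 3, 4}  B5 = {0, 2, 6}
Tree: B1–B2, B1–B3, B3–B4, B1–B5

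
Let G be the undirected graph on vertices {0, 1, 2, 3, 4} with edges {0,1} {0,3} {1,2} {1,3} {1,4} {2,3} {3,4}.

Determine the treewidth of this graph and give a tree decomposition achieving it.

Treewidth 2.
One such decomposition:
Bags: B1 = {1, 2, 3}  B2 = {0, 1, 3}  B3 = {1, 3, 4}
Tree: B1–B2, B2–B3

Each bag holds 3 vertices, so the decomposition has width 2, which upper-bounds the treewidth. Conversely, {0, 1, 3} is a clique of size 3, and the vertices of any clique must share a bag in every tree decomposition; so some bag has ≥ 3 vertices and tw(G) ≥ 2. Combining the bounds, tw(G) = 2.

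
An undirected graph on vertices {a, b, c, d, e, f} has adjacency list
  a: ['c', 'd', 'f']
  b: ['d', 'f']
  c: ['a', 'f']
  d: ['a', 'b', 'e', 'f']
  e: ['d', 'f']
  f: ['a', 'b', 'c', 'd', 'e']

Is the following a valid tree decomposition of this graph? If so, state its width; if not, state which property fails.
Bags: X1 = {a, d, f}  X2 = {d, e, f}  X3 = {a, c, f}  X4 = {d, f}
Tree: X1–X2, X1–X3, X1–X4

No — vertex b appears in no bag.

A tree decomposition must satisfy three properties: every vertex lies in some bag; for every edge, both endpoints lie together in some bag; and for every vertex, the bags containing it form a connected subtree. Here vertex b appears in no bag, so the decomposition is invalid.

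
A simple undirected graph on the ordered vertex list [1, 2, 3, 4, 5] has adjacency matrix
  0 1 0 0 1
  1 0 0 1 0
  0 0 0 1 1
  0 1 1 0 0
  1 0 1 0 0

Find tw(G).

2

A width-2 tree decomposition is:
Bags: B1 = {1, 2, 4}  B2 = {1, 4, 5}  B3 = {3, 4, 5}
Tree: B1–B2, B2–B3
The largest bag has 3 vertices, giving width 2; this decomposition certifies tw(G) ≤ 2. The edges 4–2–1–5–3–4 form a cycle, so G is not a tree and its treewidth is at least 2. Combining the bounds, tw(G) = 2.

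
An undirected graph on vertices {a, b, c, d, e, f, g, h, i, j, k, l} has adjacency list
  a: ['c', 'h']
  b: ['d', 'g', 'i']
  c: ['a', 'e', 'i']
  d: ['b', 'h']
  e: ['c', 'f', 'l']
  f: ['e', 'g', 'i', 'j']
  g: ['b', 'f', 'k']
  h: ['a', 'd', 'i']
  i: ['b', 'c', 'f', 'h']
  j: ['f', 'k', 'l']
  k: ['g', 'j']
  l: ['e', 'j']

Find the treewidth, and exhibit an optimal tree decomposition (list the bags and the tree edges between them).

Treewidth 3.
One such decomposition:
Bags: B1 = {a, b, d, h}  B2 = {a, b, h, i}  B3 = {a, b, c, i}  B4 = {b, c, g, i}  B5 = {c, f, g, i}  B6 = {c, e, f, g}  B7 = {e, f, g, k}  B8 = {e, f, j, k}  B9 = {e, j, k, l}
Tree: B1–B2, B2–B3, B3–B4, B4–B5, B5–B6, B6–B7, B7–B8, B8–B9

Each bag holds 4 vertices, so the decomposition has width 3, which upper-bounds the treewidth. For the lower bound: the 4 vertex sets {a,d,h}, {b}, {i}, {c,e,f,g} are disjoint, each induces a connected subgraph, and every pair is joined by at least one edge of G. Contracting each set to a single vertex therefore yields K_{4} as a minor, and since treewidth is minor-monotone, tw(G) ≥ tw(K_{4}) = 3. The upper and lower bounds meet at 3, so that is the treewidth.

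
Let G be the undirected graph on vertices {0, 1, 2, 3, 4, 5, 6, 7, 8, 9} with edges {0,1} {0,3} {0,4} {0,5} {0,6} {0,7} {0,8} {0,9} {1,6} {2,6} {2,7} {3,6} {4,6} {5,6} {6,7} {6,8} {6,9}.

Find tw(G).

2

A width-2 tree decomposition is:
Bags: B1 = {0, 3, 6}  B2 = {0, 5, 6}  B3 = {0, 1, 6}  B4 = {0, 6, 7}  B5 = {0, 6, 9}  B6 = {0, 4, 6}  B7 = {0, 6, 8}  B8 = {2, 6, 7}
Tree: B1–B2, B2–B3, B2–B4, B3–B5, B1–B6, B4–B7, B4–B8
The largest bag has 3 vertices, giving width 2; this decomposition certifies tw(G) ≤ 2. On the other hand G contains the 3-clique {0, 1, 6}. A clique must lie in a single bag of any decomposition, so no decomposition can have width below 2. Therefore the treewidth is 2.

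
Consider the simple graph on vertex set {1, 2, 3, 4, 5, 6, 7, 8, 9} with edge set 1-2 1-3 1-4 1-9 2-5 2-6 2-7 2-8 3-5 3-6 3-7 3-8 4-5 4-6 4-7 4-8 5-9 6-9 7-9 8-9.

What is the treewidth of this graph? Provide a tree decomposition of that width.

Every bag has size at most 5, so the width is 5 − 1 = 4 and tw(G) ≤ 4. For the lower bound: the 5 vertex sets {1,9}, {2,7}, {3,6}, {4}, {5} are disjoint, each induces a connected subgraph, and every pair is joined by at least one edge of G. Contracting each set to a single vertex therefore yields K_{5} as a minor, and since treewidth is minor-monotone, tw(G) ≥ tw(K_{5}) = 4. Hence tw(G) = 4 exactly.

Treewidth 4.
Bags: B1 = {1, 2, 3, 4, 9}  B2 = {2, 3, 4, 7, 9}  B3 = {2, 3, 4, 6, 9}  B4 = {2, 3, 4, 5, 9}  B5 = {2, 3, 4, 8, 9}
Tree: B1–B2, B2–B3, B3–B4, B4–B5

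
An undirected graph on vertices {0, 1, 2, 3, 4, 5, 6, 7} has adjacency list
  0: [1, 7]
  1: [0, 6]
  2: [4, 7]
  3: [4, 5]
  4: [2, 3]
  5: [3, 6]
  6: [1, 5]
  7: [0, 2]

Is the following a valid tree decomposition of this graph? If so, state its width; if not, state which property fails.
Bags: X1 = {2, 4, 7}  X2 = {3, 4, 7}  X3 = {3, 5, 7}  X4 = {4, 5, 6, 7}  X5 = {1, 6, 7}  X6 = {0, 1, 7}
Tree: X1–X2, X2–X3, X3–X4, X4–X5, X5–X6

No — bags containing vertex 4 are not connected in the tree.

A tree decomposition must satisfy three properties: every vertex lies in some bag; for every edge, both endpoints lie together in some bag; and for every vertex, the bags containing it form a connected subtree. Here bags containing vertex 4 are not connected in the tree, so the decomposition is invalid.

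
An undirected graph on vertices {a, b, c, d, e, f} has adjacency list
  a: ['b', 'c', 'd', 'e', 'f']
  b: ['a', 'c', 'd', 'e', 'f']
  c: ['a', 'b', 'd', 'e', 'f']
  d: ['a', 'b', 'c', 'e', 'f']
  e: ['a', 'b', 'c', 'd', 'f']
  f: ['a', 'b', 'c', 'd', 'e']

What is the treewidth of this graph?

A width-5 tree decomposition is:
Bags: B1 = {a, b, c, d, e, f}
Tree: (single bag)
With just one bag of size 6, the width is 6 − 1 = 5, so tw(G) ≤ 5. Conversely, {a, b, c, d, e, f} is a clique of size 6, and the vertices of any clique must share a bag in every tree decomposition; so some bag has ≥ 6 vertices and tw(G) ≥ 5. Therefore the treewidth is 5.

5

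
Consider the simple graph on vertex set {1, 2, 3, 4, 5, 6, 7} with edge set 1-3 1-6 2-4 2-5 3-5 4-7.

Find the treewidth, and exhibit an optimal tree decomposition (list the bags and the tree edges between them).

Treewidth 1.
One optimal decomposition is:
Bags: B1 = {1, 6}  B2 = {1, 3}  B3 = {3, 5}  B4 = {2, 5}  B5 = {2, 4}  B6 = {4, 7}
Tree: B1–B2, B2–B3, B3–B4, B4–B5, B5–B6

Each bag holds 2 vertices, so the decomposition has width 1, which upper-bounds the treewidth. Any graph with an edge has treewidth ≥ 1, and G has the edge 6–1. Hence tw(G) = 1 exactly.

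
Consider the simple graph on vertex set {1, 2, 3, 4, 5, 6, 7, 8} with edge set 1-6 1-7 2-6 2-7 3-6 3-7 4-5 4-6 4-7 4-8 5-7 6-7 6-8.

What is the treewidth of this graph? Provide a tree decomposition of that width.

Treewidth 2.
Bags: B1 = {4, 6, 8}  B2 = {4, 6, 7}  B3 = {2, 6, 7}  B4 = {4, 5, 7}  B5 = {1, 6, 7}  B6 = {3, 6, 7}
Tree: B1–B2, B2–B3, B2–B4, B2–B5, B2–B6

The largest bag has 3 vertices, giving width 2; this decomposition certifies tw(G) ≤ 2. Conversely, {4, 5, 7} is a clique of size 3, and the vertices of any clique must share a bag in every tree decomposition; so some bag has ≥ 3 vertices and tw(G) ≥ 2. Combining the bounds, tw(G) = 2.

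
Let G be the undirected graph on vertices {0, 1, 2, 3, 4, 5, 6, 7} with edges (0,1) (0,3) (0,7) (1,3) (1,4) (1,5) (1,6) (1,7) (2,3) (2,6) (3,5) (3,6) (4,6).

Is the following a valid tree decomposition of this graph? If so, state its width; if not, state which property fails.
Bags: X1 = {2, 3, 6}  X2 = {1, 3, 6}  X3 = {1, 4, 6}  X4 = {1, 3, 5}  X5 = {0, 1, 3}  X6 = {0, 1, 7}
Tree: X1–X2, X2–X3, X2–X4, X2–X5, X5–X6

Yes; width 2.

Vertex coverage: the bags together contain {0, 1, 2, 3, 4, 5, 6, 7}, the full vertex set. Edge coverage: each edge of G has both endpoints in at least one bag. Running intersection: for every vertex, the bags containing it form a connected subtree. All three properties hold, so this is a valid tree decomposition of width max|bag| − 1 = 2, and hence tw(G) ≤ 2.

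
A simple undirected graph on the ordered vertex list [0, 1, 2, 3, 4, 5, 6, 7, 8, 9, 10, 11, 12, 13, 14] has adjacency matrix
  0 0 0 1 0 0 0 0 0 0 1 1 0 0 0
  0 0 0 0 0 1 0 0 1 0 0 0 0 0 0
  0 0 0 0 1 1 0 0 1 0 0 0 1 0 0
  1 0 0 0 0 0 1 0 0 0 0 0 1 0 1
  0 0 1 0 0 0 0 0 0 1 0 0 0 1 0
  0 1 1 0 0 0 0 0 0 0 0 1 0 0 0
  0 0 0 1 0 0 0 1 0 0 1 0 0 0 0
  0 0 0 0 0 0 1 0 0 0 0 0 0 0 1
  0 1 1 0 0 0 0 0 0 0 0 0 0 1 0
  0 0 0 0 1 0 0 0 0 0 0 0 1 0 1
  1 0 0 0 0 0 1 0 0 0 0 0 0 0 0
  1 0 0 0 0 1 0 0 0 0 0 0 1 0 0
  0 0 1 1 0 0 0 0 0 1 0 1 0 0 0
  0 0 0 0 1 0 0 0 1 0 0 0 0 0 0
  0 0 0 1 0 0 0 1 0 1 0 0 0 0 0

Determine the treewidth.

3

A width-3 tree decomposition is:
Bags: B1 = {1, 5, 8, 13}  B2 = {2, 5, 8, 13}  B3 = {2, 4, 5, 13}  B4 = {2, 4, 5, 11}  B5 = {2, 4, 11, 12}  B6 = {4, 9, 11, 12}  B7 = {0, 9, 11, 12}  B8 = {0, 3, 9, 12}  B9 = {0, 3, 9, 14}  B10 = {0, 3, 10, 14}  B11 = {3, 6, 10, 14}  B12 = {6, 7, 10, 14}
Tree: B1–B2, B2–B3, B3–B4, B4–B5, B5–B6, B6–B7, B7–B8, B8–B9, B9–B10, B10–B11, B11–B12
Each bag holds 4 vertices, so the decomposition has width 3, which upper-bounds the treewidth. For the lower bound: the 4 vertex sets {1,8,13}, {5}, {2}, {4,9,11,12} are disjoint, each induces a connected subgraph, and every pair is joined by at least one edge of G. Contracting each set to a single vertex therefore yields K_{4} as a minor, and since treewidth is minor-monotone, tw(G) ≥ tw(K_{4}) = 3. The upper and lower bounds meet at 3, so that is the treewidth.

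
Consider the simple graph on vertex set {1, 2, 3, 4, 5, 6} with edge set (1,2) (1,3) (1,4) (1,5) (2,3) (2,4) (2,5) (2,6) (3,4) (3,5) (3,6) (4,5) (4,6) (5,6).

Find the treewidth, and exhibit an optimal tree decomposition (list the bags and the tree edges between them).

Treewidth 4.
Bags: B1 = {1, 2, 3, 4, 5}  B2 = {2, 3, 4, 5, 6}
Tree: B1–B2

Every bag has size at most 5, so the width is 5 − 1 = 4 and tw(G) ≤ 4. Conversely, {1, 2, 3, 4, 5} is a clique of size 5, and the vertices of any clique must share a bag in every tree decomposition; so some bag has ≥ 5 vertices and tw(G) ≥ 4. Hence tw(G) = 4 exactly.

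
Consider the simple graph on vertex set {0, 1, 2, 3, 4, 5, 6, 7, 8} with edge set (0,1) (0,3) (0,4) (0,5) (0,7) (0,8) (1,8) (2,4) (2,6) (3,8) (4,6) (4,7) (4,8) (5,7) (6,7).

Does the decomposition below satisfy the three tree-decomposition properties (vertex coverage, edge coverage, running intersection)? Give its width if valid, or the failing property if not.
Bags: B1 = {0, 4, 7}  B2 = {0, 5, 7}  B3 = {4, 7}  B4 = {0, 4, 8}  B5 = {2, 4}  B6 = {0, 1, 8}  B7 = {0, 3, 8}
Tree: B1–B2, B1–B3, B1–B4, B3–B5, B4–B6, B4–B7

A tree decomposition must satisfy three properties: every vertex lies in some bag; for every edge, both endpoints lie together in some bag; and for every vertex, the bags containing it form a connected subtree. Here vertex 6 appears in no bag, so the decomposition is invalid.

No — vertex 6 appears in no bag.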